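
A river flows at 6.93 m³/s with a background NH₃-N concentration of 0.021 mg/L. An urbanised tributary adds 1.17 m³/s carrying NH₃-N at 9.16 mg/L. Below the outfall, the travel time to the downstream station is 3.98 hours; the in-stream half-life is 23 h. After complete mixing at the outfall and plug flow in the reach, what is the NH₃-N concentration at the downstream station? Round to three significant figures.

After mixing, C = (6.930·0.02100 + 1.170·9.160) / 8.100 = 10.86/8.100 = 1.341 mg/L.
Half-life 23 h → k = ln 2 / 23 = 0.03014 h⁻¹ = 0.7233 d⁻¹.
After decay, C = 1.341 × e^(−kt) = 1.341 × 0.8870 = 1.189 mg/L.

1.19 mg/L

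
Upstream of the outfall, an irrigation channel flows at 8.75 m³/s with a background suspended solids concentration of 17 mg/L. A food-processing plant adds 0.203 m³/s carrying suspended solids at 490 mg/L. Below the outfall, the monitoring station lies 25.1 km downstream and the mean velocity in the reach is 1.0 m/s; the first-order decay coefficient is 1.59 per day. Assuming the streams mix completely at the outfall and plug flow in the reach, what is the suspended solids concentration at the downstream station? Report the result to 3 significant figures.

17.5 mg/L

Mixed concentration C = ΣQC/ΣQ = (8.750·17.00 + 0.2030·490.0) / 8.953 = 248.2/8.953 = 27.72 mg/L.
Travel time t = 25.1·1000 / 1.0 = 25100 s = 6.972 h.
First-order decay: C = 27.72·exp(−k·t) = 27.72·0.6301 = 17.47 mg/L.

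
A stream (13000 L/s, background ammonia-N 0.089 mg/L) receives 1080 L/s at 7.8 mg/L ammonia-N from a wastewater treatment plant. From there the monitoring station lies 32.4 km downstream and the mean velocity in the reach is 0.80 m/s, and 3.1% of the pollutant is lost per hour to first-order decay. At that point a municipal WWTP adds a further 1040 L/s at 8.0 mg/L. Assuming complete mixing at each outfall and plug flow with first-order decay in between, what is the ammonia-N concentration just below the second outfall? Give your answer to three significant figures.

Conservation of mass: C = (13000·0.08900 + 1080·7.800) / 14080 = 9581/14080 = 0.6805 mg/L; combined flow 14080 L/s.
Travel time t = 32.4·1000 / 0.80 = 40500 s = 11.25 h.
3.1%/h lost → k = −ln(1 − 0.031) = 0.03149 h⁻¹.
Decay over the reach: 0.6805·exp(−kt) = 0.6805·0.7017 = 0.4775 mg/L.
At the second outfall, C = (14080·0.4775 + 1040·8.000) / (14080 + 1040) = 0.9949 mg/L.

0.995 mg/L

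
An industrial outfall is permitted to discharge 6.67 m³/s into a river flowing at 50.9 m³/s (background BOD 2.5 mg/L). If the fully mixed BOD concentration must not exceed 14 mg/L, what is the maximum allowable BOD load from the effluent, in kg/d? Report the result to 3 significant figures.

Mass balance at the limit: 50.90·2.500 + 6.670·Cₑ = 57.57·14 → Cₑ = 101.8 mg/L.
Load = 6.670 m³/s × 101.8 g/m³ × 86 400 s/d = 58640 kg/d.

58600 kg/d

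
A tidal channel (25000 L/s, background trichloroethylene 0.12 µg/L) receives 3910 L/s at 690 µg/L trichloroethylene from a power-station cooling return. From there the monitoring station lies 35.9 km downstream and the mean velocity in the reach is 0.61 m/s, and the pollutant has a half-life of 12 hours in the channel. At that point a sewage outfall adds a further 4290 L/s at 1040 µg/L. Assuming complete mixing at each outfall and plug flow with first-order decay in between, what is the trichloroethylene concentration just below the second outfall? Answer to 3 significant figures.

166 µg/L

After mixing, C = (25000·0.1200 + 3910·690.0) / 28910 = 2701000/28910 = 93.42 µg/L; combined flow 28910 L/s.
Travel time t = 35.9·1000 / 0.61 = 58850 s = 16.35 h.
Half-life 12 h → k = ln 2 / 12 = 0.05776 h⁻¹ = 1.386 d⁻¹.
First-order decay: C = 93.42·exp(−k·t) = 93.42·0.3890 = 36.34 µg/L.
At the second outfall, C = (28910·36.34 + 4290·1040) / (28910 + 4290) = 166.0 µg/L.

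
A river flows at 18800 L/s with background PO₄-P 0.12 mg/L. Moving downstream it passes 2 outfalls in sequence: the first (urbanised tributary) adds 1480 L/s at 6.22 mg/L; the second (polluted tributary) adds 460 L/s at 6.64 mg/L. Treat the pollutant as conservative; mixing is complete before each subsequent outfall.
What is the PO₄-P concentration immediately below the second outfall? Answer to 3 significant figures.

After outfall 1: Q = 18800 + 1480 = 20280 L/s; C = (18800·0.1200 + 1480·6.220)/20280 = 0.5652 mg/L.
After outfall 2: Q = 20280 + 460.0 = 20740 L/s; C = (20280·0.5652 + 460.0·6.640)/20740 = 0.6999 mg/L.

0.700 mg/L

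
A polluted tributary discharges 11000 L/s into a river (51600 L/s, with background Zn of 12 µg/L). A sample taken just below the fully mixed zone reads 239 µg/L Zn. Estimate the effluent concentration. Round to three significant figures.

Mass balance: 51600·12.00 + 11000·Cₑ = 62600·239.0
→ Cₑ = (62600·239.0 − 51600·12.00) / 11000 = 1304 µg/L.

1300 µg/L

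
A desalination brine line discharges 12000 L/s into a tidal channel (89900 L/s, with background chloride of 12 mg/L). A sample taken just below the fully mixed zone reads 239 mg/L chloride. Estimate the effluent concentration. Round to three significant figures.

1940 mg/L

Mass balance: 89900·12.00 + 12000·Cₑ = 101900·239.0
→ Cₑ = (101900·239.0 − 89900·12.00) / 12000 = 1940 mg/L.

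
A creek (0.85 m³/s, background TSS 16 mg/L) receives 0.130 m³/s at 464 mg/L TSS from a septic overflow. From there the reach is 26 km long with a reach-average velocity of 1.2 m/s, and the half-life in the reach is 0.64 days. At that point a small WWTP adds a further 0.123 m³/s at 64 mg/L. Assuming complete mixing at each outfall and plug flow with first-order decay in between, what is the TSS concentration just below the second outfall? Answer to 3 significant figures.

58.2 mg/L

After mixing, C = (0.8500·16.00 + 0.1300·464.0) / 0.9800 = 73.92/0.9800 = 75.43 mg/L; combined flow 0.9800 m³/s.
Travel time t = 26·1000 / 1.2 = 21670 s = 6.019 h.
Half-life 0.64 d → k = ln 2 / 0.64 = 1.083 d⁻¹.
First-order decay: C = 75.43·exp(−k·t) = 75.43·0.7622 = 57.49 mg/L.
At the second outfall, C = (0.9800·57.49 + 0.1230·64.00) / (0.9800 + 0.1230) = 58.21 mg/L.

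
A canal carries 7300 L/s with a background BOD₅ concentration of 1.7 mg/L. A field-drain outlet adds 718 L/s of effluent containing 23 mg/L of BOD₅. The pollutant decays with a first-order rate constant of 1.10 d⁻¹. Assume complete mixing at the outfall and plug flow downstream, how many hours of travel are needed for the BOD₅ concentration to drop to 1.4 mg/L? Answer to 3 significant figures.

20.7 h

Mass balance: C = (7300·1.700 + 718.0·23.00) / 8018 = 28920/8018 = 3.607 mg/L.
3.607·exp(−k·t) = 1.4 → t = ln(3.607/1.4)/k = 74340 s = 20.65 h.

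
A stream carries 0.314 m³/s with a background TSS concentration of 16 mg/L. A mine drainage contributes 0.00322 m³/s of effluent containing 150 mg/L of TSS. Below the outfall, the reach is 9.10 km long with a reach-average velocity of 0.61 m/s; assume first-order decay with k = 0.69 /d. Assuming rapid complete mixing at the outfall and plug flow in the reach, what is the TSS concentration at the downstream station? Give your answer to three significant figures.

Mass balance: C = (0.3140·16.00 + 0.003220·150.0) / 0.3172 = 5.507/0.3172 = 17.36 mg/L.
Travel time t = 9.10·1000 / 0.61 = 14920 s = 4.144 h.
Applying C = C₀e^(−kt): 17.36 × 0.8877 = 15.41 mg/L.

15.4 mg/L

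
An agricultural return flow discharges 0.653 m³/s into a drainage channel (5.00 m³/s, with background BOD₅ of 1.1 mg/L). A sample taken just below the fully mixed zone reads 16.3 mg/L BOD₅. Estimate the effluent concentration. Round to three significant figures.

Mass balance: 5.000·1.100 + 0.6530·Cₑ = 5.653·16.30
→ Cₑ = (5.653·16.30 − 5.000·1.100) / 0.6530 = 132.7 mg/L.

133 mg/L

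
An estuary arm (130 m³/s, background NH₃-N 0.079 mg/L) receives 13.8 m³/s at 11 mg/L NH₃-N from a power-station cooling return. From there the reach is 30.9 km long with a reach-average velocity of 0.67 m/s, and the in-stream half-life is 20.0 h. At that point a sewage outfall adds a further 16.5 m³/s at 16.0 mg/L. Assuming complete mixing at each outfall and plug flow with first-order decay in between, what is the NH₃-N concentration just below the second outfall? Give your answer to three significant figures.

Conservation of mass: C = (130.0·0.07900 + 13.80·11.00) / 143.8 = 162.1/143.8 = 1.127 mg/L; combined flow 143.8 m³/s.
Travel time t = 30.9·1000 / 0.67 = 46120 s = 12.81 h.
Half-life 20.0 h → k = ln 2 / 20.0 = 0.03466 h⁻¹ = 0.8318 d⁻¹.
First-order decay: C = 1.127·exp(−k·t) = 1.127·0.6415 = 0.7230 mg/L.
Second outfall: C = (143.8·0.7230 + 16.50·16.00)/160.3 = 2.295 mg/L.

2.30 mg/L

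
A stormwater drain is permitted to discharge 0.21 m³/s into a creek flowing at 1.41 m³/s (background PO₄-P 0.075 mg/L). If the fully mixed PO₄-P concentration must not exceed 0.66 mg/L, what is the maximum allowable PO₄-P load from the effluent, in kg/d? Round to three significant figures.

83.2 kg/d

Mass balance at the limit: 1.410·0.07500 + 0.2100·Cₑ = 1.620·0.66 → Cₑ = 4.588 mg/L.
Load = 0.2100 m³/s × 4.588 g/m³ × 86 400 s/d = 83.24 kg/d.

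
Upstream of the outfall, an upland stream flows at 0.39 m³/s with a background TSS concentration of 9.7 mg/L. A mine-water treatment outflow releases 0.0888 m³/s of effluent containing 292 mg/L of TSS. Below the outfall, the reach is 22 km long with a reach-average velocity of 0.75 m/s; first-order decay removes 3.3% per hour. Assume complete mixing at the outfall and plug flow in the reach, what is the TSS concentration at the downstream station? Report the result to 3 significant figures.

47.2 mg/L

Mass balance: C = (0.3900·9.700 + 0.08880·292.0) / 0.4788 = 29.71/0.4788 = 62.06 mg/L.
Travel time t = 22·1000 / 0.75 = 29330 s = 8.148 h.
3.3%/h lost → k = −ln(1 − 0.033) = 0.03356 h⁻¹.
After decay, C = 62.06 × e^(−kt) = 62.06 × 0.7608 = 47.21 mg/L.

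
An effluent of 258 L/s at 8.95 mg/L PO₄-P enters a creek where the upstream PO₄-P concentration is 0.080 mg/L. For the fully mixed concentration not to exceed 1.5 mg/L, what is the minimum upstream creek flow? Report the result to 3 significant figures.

Set C_mix = 1.5: (Q·0.08000 + 258.0·8.950) / (Q + 258.0) = 1.5
→ Q = 258.0·(8.950 − 1.5)/(1.5 − 0.08000) = 1354 L/s.

1350 L/s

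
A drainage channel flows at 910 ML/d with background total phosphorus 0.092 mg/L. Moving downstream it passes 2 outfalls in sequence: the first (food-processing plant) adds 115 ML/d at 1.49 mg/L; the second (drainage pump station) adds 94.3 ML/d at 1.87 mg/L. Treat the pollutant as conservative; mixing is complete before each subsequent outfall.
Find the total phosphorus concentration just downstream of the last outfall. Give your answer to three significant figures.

After outfall 1: Q = 910.0 + 115.0 = 1025 ML/d; C = (910.0·0.09200 + 115.0·1.490)/1025 = 0.2488 mg/L.
After outfall 2: Q = 1025 + 94.30 = 1119 ML/d; C = (1025·0.2488 + 94.30·1.870)/1119 = 0.3854 mg/L.

0.385 mg/L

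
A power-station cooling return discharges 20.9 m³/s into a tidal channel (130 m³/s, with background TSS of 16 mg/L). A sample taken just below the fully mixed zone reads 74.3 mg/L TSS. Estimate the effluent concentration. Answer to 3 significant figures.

437 mg/L

Mass balance: 130.0·16.00 + 20.90·Cₑ = 150.9·74.30
→ Cₑ = (150.9·74.30 − 130.0·16.00) / 20.90 = 436.9 mg/L.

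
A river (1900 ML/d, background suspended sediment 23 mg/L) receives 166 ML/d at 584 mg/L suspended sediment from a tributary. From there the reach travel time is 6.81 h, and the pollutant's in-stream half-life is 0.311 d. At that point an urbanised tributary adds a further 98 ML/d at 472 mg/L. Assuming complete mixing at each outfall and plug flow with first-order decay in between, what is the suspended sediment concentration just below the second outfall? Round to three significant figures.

Conservation of mass: C = (1900·23.00 + 166.0·584.0) / 2066 = 140600/2066 = 68.08 mg/L; combined flow 2066 ML/d.
Half-life 0.311 d → k = ln 2 / 0.311 = 2.229 d⁻¹.
Applying C = C₀e^(−kt): 68.08 × 0.5313 = 36.17 mg/L.
Second outfall: C = (2066·36.17 + 98.00·472.0)/2164 = 55.91 mg/L.

55.9 mg/L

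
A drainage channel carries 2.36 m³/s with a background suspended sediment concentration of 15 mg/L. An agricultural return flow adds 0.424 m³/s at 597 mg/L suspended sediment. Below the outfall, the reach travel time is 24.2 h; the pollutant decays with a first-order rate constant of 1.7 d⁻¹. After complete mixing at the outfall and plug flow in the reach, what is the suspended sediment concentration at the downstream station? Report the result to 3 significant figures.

18.7 mg/L

Mixed concentration C = ΣQC/ΣQ = (2.360·15.00 + 0.4240·597.0) / 2.784 = 288.5/2.784 = 103.6 mg/L.
First-order decay: C = 103.6·exp(−k·t) = 103.6·0.1801 = 18.67 mg/L.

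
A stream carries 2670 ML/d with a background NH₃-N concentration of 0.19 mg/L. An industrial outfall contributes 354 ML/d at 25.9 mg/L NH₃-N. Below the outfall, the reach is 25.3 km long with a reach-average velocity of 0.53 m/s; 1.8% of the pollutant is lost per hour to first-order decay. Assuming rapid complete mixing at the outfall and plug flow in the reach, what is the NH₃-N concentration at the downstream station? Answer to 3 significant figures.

Conservation of mass: C = (2670·0.1900 + 354.0·25.90) / 3024 = 9676/3024 = 3.200 mg/L.
Travel time t = 25.3·1000 / 0.53 = 47740 s = 13.26 h.
1.8%/h lost → k = −ln(1 − 0.018) = 0.01816 h⁻¹.
First-order decay: C = 3.200·exp(−k·t) = 3.200·0.7860 = 2.515 mg/L.

2.51 mg/L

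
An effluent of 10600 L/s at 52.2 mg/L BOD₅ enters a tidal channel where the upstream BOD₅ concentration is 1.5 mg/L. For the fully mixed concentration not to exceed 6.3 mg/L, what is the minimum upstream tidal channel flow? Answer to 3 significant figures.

101000 L/s

Set C_mix = 6.3: (Q·1.500 + 10600·52.20) / (Q + 10600) = 6.3
→ Q = 10600·(52.20 − 6.3)/(6.3 − 1.500) = 101400 L/s.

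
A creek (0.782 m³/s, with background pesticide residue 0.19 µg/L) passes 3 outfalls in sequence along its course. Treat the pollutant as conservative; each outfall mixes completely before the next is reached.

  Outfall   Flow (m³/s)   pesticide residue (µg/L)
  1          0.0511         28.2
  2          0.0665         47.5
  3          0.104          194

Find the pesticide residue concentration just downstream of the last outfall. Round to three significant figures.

24.8 µg/L

Below outfall 1: Q → 0.8331 m³/s, C = (0.7820·0.1900 + 0.05110·28.20)/0.8331 = 1.908 µg/L.
Below outfall 2: Q → 0.8996 m³/s, C = (0.8331·1.908 + 0.06650·47.50)/0.8996 = 5.278 µg/L.
Below outfall 3: Q → 1.004 m³/s, C = (0.8996·5.278 + 0.1040·194.0)/1.004 = 24.83 µg/L.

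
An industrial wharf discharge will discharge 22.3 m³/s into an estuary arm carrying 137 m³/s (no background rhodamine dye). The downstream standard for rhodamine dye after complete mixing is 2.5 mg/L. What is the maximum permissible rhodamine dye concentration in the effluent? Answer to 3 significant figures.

At the limit, (Qr·Cr + Qe·Cₑ)/(Qr + Qe) = 2.5:
Cₑ = (159.3·2.5 − 137.0·0) / 22.30 = 17.86 mg/L.

17.9 mg/L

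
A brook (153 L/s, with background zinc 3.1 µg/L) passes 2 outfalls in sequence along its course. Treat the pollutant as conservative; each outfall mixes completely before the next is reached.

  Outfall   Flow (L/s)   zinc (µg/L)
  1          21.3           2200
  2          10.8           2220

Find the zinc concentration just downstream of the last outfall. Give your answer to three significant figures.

Below outfall 1: Q → 174.3 L/s, C = (153.0·3.100 + 21.30·2200)/174.3 = 271.6 µg/L.
Below outfall 2: Q → 185.1 L/s, C = (174.3·271.6 + 10.80·2220)/185.1 = 385.3 µg/L.

385 µg/L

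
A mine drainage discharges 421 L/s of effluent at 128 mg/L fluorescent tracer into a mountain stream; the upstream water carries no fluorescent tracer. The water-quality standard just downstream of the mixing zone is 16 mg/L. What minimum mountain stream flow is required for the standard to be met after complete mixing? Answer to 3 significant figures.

2950 L/s

Set C_mix = 16: (Q·0 + 421.0·128.0) / (Q + 421.0) = 16
→ Q = 421.0·(128.0 − 16)/(16 − 0) = 2947 L/s.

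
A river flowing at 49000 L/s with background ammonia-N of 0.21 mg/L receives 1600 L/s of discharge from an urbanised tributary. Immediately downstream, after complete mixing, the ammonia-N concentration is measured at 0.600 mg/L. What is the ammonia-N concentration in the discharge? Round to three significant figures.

12.5 mg/L

Mass balance: 49000·0.2100 + 1600·Cₑ = 50600·0.6000
→ Cₑ = (50600·0.6000 − 49000·0.2100) / 1600 = 12.54 mg/L.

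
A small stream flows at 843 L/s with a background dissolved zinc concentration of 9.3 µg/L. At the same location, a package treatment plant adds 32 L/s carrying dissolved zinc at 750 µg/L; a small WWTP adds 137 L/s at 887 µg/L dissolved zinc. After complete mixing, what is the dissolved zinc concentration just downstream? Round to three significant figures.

Flow-weighted average: C = (843.0·9.300 + 32.00·750.0 + 137.0·887.0) / 1012 = 153400/1012 = 151.5 µg/L.

152 µg/L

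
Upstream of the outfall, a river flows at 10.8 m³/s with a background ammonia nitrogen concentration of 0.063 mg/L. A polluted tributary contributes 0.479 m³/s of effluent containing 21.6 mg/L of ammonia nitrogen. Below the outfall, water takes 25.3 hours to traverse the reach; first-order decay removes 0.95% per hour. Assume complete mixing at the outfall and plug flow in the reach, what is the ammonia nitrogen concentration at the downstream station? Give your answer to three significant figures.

0.768 mg/L

After mixing, C = (10.80·0.06300 + 0.4790·21.60) / 11.28 = 11.03/11.28 = 0.9776 mg/L.
0.95%/h lost → k = −ln(1 − 0.0095) = 0.009545 h⁻¹.
Decay over the reach: 0.9776·exp(−kt) = 0.9776·0.7854 = 0.7679 mg/L.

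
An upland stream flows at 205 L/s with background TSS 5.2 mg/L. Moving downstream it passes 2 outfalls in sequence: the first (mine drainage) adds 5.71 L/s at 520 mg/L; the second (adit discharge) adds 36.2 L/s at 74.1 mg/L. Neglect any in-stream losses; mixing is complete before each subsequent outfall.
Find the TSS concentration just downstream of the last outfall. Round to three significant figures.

Below outfall 1: Q → 210.7 L/s, C = (205.0·5.200 + 5.710·520.0)/210.7 = 19.15 mg/L.
Below outfall 2: Q → 246.9 L/s, C = (210.7·19.15 + 36.20·74.10)/246.9 = 27.21 mg/L.

27.2 mg/L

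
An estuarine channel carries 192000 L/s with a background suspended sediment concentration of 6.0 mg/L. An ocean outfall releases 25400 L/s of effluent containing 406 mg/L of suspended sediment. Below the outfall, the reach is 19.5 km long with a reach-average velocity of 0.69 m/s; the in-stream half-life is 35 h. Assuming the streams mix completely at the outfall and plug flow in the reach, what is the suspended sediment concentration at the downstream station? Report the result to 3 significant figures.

45.1 mg/L

Flow-weighted average: C = (192000·6.000 + 25400·406.0) / 217400 = 11460000/217400 = 52.73 mg/L.
Travel time t = 19.5·1000 / 0.69 = 28260 s = 7.850 h.
Half-life 35 h → k = ln 2 / 35 = 0.01980 h⁻¹ = 0.4753 d⁻¹.
Decay over the reach: 52.73·exp(−kt) = 52.73·0.8560 = 45.14 mg/L.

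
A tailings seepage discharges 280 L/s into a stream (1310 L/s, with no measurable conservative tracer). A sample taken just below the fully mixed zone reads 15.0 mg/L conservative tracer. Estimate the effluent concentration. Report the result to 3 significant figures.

Mass balance: 1310·0 + 280.0·Cₑ = 1590·15.00
→ Cₑ = (1590·15.00 − 1310·0) / 280.0 = 85.18 mg/L.

85.2 mg/L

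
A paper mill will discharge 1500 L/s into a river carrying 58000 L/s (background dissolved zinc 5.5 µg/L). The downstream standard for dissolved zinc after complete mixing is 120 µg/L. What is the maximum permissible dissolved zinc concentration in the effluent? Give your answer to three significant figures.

4550 µg/L

At the limit, (Qr·Cr + Qe·Cₑ)/(Qr + Qe) = 120:
Cₑ = (59500·120 − 58000·5.500) / 1500 = 4547 µg/L.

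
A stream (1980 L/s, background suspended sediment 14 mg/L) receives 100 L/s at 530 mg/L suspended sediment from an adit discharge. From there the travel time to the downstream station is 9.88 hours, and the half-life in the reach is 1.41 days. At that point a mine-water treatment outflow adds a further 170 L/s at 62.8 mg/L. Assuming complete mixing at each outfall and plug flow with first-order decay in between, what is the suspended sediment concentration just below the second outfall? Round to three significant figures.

Flow-weighted average: C = (1980·14.00 + 100.0·530.0) / 2080 = 80720/2080 = 38.81 mg/L; combined flow 2080 L/s.
Half-life 1.41 d → k = ln 2 / 1.41 = 0.4916 d⁻¹.
First-order decay: C = 38.81·exp(−k·t) = 38.81·0.8168 = 31.70 mg/L.
Second outfall: C = (2080·31.70 + 170.0·62.80)/2250 = 34.05 mg/L.

34.0 mg/L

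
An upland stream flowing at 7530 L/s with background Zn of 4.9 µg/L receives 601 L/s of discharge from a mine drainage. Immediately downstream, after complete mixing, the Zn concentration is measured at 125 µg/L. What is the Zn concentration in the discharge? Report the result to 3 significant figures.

1630 µg/L

Mass balance: 7530·4.900 + 601.0·Cₑ = 8131·125.0
→ Cₑ = (8131·125.0 − 7530·4.900) / 601.0 = 1630 µg/L.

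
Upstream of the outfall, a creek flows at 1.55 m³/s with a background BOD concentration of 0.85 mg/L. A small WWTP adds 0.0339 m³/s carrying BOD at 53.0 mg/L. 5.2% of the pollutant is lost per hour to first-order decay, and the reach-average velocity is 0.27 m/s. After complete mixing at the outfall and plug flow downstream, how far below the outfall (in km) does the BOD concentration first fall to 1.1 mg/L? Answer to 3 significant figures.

Mixed concentration C = ΣQC/ΣQ = (1.550·0.8500 + 0.03390·53.00) / 1.584 = 3.114/1.584 = 1.966 mg/L.
5.2%/h lost → k = −ln(1 − 0.052) = 0.05340 h⁻¹.
Set 1.966·exp(−k·t) = 1.1 → t = ln(1.966/1.1)/k = 39150 s = 10.88 h.
Distance = v·t = 0.27·39150 = 10570 m = 10.57 km.

10.6 km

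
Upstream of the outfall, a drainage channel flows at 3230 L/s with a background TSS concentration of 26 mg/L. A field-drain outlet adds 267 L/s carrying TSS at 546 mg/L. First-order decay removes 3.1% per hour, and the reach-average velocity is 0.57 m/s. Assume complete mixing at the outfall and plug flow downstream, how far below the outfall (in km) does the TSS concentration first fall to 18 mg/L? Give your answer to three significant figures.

84.4 km

Conservation of mass: C = (3230·26.00 + 267.0·546.0) / 3497 = 229800/3497 = 65.70 mg/L.
3.1%/h lost → k = −ln(1 − 0.031) = 0.03149 h⁻¹.
Set 65.70·exp(−k·t) = 18 → t = ln(65.70/18)/k = 148000 s = 41.12 h.
Distance = v·t = 0.57·148000 = 84370 m = 84.37 km.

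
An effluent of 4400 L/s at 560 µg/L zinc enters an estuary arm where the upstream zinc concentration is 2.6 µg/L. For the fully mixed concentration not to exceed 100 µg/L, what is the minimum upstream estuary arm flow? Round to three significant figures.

Set C_mix = 100: (Q·2.600 + 4400·560.0) / (Q + 4400) = 100
→ Q = 4400·(560.0 − 100)/(100 − 2.600) = 20780 L/s.

20800 L/s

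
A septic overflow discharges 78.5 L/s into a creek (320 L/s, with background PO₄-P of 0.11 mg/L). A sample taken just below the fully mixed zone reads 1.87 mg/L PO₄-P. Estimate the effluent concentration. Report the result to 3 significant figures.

Mass balance: 320.0·0.1100 + 78.50·Cₑ = 398.5·1.870
→ Cₑ = (398.5·1.870 − 320.0·0.1100) / 78.50 = 9.045 mg/L.

9.04 mg/L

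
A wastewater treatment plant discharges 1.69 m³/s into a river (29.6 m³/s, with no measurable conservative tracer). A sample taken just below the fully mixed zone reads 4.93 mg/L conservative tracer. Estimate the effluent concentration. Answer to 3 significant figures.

Mass balance: 29.60·0 + 1.690·Cₑ = 31.29·4.930
→ Cₑ = (31.29·4.930 − 29.60·0) / 1.690 = 91.28 mg/L.

91.3 mg/L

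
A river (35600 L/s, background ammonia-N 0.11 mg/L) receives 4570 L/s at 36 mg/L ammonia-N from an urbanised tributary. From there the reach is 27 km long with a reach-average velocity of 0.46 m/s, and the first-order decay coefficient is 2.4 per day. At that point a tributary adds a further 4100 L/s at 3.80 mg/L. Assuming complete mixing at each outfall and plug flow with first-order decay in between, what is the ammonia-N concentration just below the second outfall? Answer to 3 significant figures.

Mixed concentration C = ΣQC/ΣQ = (35600·0.1100 + 4570·36.00) / 40170 = 168400/40170 = 4.193 mg/L; combined flow 40170 L/s.
Travel time t = 27·1000 / 0.46 = 58700 s = 16.30 h.
Applying C = C₀e^(−kt): 4.193 × 0.1958 = 0.8212 mg/L.
At the second outfall, C = (40170·0.8212 + 4100·3.800) / (40170 + 4100) = 1.097 mg/L.

1.10 mg/L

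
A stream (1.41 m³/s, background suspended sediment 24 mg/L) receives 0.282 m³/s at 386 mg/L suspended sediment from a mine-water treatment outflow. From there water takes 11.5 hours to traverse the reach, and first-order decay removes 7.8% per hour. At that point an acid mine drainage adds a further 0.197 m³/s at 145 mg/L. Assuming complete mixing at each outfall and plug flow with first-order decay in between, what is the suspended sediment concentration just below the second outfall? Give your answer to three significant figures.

After mixing, C = (1.410·24.00 + 0.2820·386.0) / 1.692 = 142.7/1.692 = 84.33 mg/L; combined flow 1.692 m³/s.
7.8%/h lost → k = −ln(1 − 0.078) = 0.08121 h⁻¹.
After decay, C = 84.33 × e^(−kt) = 84.33 × 0.3930 = 33.14 mg/L.
Second outfall: C = (1.692·33.14 + 0.1970·145.0)/1.889 = 44.81 mg/L.

44.8 mg/L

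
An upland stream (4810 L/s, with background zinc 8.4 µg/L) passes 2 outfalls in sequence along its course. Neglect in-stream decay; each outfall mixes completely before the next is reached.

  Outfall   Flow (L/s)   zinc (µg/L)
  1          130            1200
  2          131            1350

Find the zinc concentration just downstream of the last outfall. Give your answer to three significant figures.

73.6 µg/L

After outfall 1: Q = 4810 + 130.0 = 4940 L/s; C = (4810·8.400 + 130.0·1200)/4940 = 39.76 µg/L.
After outfall 2: Q = 4940 + 131.0 = 5071 L/s; C = (4940·39.76 + 131.0·1350)/5071 = 73.61 µg/L.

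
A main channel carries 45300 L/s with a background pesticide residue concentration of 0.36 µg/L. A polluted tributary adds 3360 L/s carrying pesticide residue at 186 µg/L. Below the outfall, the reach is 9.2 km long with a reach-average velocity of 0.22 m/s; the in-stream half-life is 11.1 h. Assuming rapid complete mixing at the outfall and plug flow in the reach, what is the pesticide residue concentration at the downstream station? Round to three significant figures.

Flow-weighted average: C = (45300·0.3600 + 3360·186.0) / 48660 = 641300/48660 = 13.18 µg/L.
Travel time t = 9.2·1000 / 0.22 = 41820 s = 11.62 h.
Half-life 11.1 h → k = ln 2 / 11.1 = 0.06245 h⁻¹ = 1.499 d⁻¹.
After decay, C = 13.18 × e^(−kt) = 13.18 × 0.4841 = 6.380 µg/L.

6.38 µg/L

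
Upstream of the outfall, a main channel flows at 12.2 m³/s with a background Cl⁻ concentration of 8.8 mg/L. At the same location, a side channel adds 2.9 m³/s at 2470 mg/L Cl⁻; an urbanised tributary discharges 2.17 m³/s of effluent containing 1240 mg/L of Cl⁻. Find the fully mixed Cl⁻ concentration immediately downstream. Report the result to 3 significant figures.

Flow-weighted average: C = (12.20·8.800 + 2.900·2470 + 2.170·1240) / 17.27 = 9961/17.27 = 576.8 mg/L.

577 mg/L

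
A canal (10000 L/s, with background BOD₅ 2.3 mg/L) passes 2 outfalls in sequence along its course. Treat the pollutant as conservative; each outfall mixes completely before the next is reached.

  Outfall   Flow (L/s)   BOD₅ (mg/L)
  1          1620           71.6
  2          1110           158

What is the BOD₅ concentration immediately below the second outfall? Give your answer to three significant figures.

24.7 mg/L

Outfall 1: combined Q = 11620 L/s; C = (10000·2.300 + 1620·71.60)/11620 = 11.96 mg/L.
Outfall 2: combined Q = 12730 L/s; C = (11620·11.96 + 1110·158.0)/12730 = 24.70 mg/L.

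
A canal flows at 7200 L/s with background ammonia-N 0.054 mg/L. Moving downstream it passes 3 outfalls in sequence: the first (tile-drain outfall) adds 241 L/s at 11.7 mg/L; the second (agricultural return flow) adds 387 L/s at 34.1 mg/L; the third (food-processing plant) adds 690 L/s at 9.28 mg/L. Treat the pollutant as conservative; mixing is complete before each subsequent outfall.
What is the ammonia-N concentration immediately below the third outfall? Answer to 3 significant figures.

Below outfall 1: Q → 7441 L/s, C = (7200·0.05400 + 241.0·11.70)/7441 = 0.4312 mg/L.
Below outfall 2: Q → 7828 L/s, C = (7441·0.4312 + 387.0·34.10)/7828 = 2.096 mg/L.
Below outfall 3: Q → 8518 L/s, C = (7828·2.096 + 690.0·9.280)/8518 = 2.678 mg/L.

2.68 mg/L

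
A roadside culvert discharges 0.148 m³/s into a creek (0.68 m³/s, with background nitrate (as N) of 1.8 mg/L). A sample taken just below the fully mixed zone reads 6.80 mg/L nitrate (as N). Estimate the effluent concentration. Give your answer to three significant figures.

Mass balance: 0.6800·1.800 + 0.1480·Cₑ = 0.8280·6.800
→ Cₑ = (0.8280·6.800 − 0.6800·1.800) / 0.1480 = 29.77 mg/L.

29.8 mg/L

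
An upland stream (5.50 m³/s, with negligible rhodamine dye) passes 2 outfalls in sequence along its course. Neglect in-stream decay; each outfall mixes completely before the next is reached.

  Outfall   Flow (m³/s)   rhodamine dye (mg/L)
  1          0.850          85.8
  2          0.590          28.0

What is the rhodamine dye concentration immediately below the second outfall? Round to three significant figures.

12.9 mg/L

Outfall 1: combined Q = 6.350 m³/s; C = (5.500·0 + 0.8500·85.80)/6.350 = 11.49 mg/L.
Outfall 2: combined Q = 6.940 m³/s; C = (6.350·11.49 + 0.5900·28.00)/6.940 = 12.89 mg/L.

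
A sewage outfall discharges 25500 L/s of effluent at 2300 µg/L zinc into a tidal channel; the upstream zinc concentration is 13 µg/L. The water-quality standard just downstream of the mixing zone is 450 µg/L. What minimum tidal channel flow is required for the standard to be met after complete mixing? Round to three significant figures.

Set C_mix = 450: (Q·13.00 + 25500·2300) / (Q + 25500) = 450
→ Q = 25500·(2300 − 450)/(450 − 13.00) = 108000 L/s.

108000 L/s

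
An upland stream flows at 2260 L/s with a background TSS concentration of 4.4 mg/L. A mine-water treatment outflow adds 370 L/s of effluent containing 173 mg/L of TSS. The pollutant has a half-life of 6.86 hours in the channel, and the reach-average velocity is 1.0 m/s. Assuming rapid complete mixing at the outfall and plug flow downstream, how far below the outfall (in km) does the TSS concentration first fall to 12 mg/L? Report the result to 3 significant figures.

Mixed concentration C = ΣQC/ΣQ = (2260·4.400 + 370.0·173.0) / 2630 = 73950/2630 = 28.12 mg/L.
Half-life 6.86 h → k = ln 2 / 6.86 = 0.1010 h⁻¹ = 2.425 d⁻¹.
Set 28.12·exp(−k·t) = 12 → t = ln(28.12/12)/k = 30340 s = 8.428 h.
Distance = v·t = 1.0·30340 = 30340 m = 30.34 km.

30.3 km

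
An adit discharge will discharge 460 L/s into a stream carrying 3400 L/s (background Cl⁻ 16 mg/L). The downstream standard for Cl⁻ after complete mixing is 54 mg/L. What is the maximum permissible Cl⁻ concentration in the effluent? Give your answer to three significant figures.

At the limit, (Qr·Cr + Qe·Cₑ)/(Qr + Qe) = 54:
Cₑ = (3860·54 − 3400·16.00) / 460.0 = 334.9 mg/L.

335 mg/L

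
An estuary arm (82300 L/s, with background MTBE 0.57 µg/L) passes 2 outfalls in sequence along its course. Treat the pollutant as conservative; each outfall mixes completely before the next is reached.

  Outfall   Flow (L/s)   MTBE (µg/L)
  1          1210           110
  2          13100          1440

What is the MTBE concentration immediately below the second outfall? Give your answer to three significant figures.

197 µg/L

Below outfall 1: Q → 83510 L/s, C = (82300·0.5700 + 1210·110.0)/83510 = 2.156 µg/L.
Below outfall 2: Q → 96610 L/s, C = (83510·2.156 + 13100·1440)/96610 = 197.1 µg/L.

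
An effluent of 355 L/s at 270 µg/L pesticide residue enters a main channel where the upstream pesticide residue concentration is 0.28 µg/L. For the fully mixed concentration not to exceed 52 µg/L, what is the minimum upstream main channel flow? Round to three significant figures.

Set C_mix = 52: (Q·0.2800 + 355.0·270.0) / (Q + 355.0) = 52
→ Q = 355.0·(270.0 − 52)/(52 − 0.2800) = 1496 L/s.

1500 L/s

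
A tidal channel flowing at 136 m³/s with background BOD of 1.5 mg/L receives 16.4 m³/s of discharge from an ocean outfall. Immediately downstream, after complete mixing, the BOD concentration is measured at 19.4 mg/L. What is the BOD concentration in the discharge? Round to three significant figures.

168 mg/L

Mass balance: 136.0·1.500 + 16.40·Cₑ = 152.4·19.40
→ Cₑ = (152.4·19.40 − 136.0·1.500) / 16.40 = 167.8 mg/L.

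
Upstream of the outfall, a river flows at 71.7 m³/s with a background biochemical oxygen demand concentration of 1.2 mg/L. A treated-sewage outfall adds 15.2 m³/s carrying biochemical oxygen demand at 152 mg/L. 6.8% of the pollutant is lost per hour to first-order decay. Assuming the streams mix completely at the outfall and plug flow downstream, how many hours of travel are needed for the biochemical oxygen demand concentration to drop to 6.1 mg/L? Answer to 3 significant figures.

21.4 h

Mass balance: C = (71.70·1.200 + 15.20·152.0) / 86.90 = 2396/86.90 = 27.58 mg/L.
6.8%/h lost → k = −ln(1 − 0.068) = 0.07042 h⁻¹.
27.58·exp(−k·t) = 6.1 → t = ln(27.58/6.1)/k = 77120 s = 21.42 h.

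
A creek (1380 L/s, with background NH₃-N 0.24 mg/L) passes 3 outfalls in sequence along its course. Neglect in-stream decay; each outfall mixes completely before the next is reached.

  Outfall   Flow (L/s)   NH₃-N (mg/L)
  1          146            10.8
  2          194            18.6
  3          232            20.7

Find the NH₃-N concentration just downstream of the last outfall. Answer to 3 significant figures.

Below outfall 1: Q → 1526 L/s, C = (1380·0.2400 + 146.0·10.80)/1526 = 1.250 mg/L.
Below outfall 2: Q → 1720 L/s, C = (1526·1.250 + 194.0·18.60)/1720 = 3.207 mg/L.
Below outfall 3: Q → 1952 L/s, C = (1720·3.207 + 232.0·20.70)/1952 = 5.286 mg/L.

5.29 mg/L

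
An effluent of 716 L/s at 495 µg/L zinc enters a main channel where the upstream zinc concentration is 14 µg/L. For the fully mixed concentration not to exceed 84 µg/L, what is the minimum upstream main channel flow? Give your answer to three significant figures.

4200 L/s

Set C_mix = 84: (Q·14.00 + 716.0·495.0) / (Q + 716.0) = 84
→ Q = 716.0·(495.0 − 84)/(84 − 14.00) = 4204 L/s.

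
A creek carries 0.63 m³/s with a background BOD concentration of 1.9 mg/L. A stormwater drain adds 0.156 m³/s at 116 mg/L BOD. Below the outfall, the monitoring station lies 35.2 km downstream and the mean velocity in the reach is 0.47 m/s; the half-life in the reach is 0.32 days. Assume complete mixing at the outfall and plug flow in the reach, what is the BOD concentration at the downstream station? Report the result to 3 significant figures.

3.75 mg/L

Flow-weighted average: C = (0.6300·1.900 + 0.1560·116.0) / 0.7860 = 19.29/0.7860 = 24.55 mg/L.
Travel time t = 35.2·1000 / 0.47 = 74890 s = 20.80 h.
Half-life 0.32 d → k = ln 2 / 0.32 = 2.166 d⁻¹.
After decay, C = 24.55 × e^(−kt) = 24.55 × 0.1530 = 3.754 mg/L.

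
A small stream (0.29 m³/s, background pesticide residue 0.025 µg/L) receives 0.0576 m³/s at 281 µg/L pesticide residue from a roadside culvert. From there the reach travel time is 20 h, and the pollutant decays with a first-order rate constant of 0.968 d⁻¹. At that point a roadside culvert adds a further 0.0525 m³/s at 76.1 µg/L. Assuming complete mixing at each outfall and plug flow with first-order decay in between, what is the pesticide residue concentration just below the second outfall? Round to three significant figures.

Mass balance: C = (0.2900·0.02500 + 0.05760·281.0) / 0.3476 = 16.19/0.3476 = 46.58 µg/L; combined flow 0.3476 m³/s.
First-order decay: C = 46.58·exp(−k·t) = 46.58·0.4463 = 20.79 µg/L.
At the second outfall, C = (0.3476·20.79 + 0.05250·76.10) / (0.3476 + 0.05250) = 28.05 µg/L.

28.1 µg/L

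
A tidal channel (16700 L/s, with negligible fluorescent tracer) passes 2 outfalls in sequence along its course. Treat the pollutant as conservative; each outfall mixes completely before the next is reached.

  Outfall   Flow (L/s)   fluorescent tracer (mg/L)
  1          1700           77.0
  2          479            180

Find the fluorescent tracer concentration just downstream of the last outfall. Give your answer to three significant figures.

11.5 mg/L

Outfall 1: combined Q = 18400 L/s; C = (16700·0 + 1700·77.00)/18400 = 7.114 mg/L.
Outfall 2: combined Q = 18880 L/s; C = (18400·7.114 + 479.0·180.0)/18880 = 11.50 mg/L.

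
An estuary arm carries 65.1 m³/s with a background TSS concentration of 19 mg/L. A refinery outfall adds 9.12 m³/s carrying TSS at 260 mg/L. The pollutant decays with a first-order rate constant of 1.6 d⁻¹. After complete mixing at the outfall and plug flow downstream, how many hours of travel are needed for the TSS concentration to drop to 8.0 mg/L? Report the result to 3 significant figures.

Conservation of mass: C = (65.10·19.00 + 9.120·260.0) / 74.22 = 3608/74.22 = 48.61 mg/L.
48.61·exp(−k·t) = 8.0 → t = ln(48.61/8.0)/k = 97440 s = 27.07 h.

27.1 h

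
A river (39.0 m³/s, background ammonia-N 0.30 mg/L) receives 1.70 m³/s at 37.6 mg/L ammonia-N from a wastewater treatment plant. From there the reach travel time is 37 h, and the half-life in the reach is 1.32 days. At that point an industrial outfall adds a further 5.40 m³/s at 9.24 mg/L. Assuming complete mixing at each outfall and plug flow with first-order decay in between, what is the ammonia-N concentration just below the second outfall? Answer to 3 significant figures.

1.81 mg/L

Mixed concentration C = ΣQC/ΣQ = (39.00·0.3000 + 1.700·37.60) / 40.70 = 75.62/40.70 = 1.858 mg/L; combined flow 40.70 m³/s.
Half-life 1.32 d → k = ln 2 / 1.32 = 0.5251 d⁻¹.
Applying C = C₀e^(−kt): 1.858 × 0.4451 = 0.8269 mg/L.
At the second outfall, C = (40.70·0.8269 + 5.400·9.240) / (40.70 + 5.400) = 1.812 mg/L.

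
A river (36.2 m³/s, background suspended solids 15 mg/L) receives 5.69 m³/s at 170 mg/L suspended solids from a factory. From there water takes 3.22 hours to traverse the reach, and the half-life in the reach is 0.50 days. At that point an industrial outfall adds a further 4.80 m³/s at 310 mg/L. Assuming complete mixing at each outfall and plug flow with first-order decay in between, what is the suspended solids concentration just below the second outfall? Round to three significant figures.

58.7 mg/L

Mass balance: C = (36.20·15.00 + 5.690·170.0) / 41.89 = 1510/41.89 = 36.05 mg/L; combined flow 41.89 m³/s.
Half-life 0.50 d → k = ln 2 / 0.50 = 1.386 d⁻¹.
Applying C = C₀e^(−kt): 36.05 × 0.8303 = 29.93 mg/L.
At the second outfall, C = (41.89·29.93 + 4.800·310.0) / (41.89 + 4.800) = 58.73 mg/L.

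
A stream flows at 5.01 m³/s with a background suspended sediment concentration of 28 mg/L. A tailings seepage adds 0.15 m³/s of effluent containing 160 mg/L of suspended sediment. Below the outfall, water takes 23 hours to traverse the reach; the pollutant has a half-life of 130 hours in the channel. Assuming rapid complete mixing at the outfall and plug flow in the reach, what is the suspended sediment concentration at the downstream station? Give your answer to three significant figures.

Conservation of mass: C = (5.010·28.00 + 0.1500·160.0) / 5.160 = 164.3/5.160 = 31.84 mg/L.
Half-life 130 h → k = ln 2 / 130 = 0.005332 h⁻¹ = 0.1280 d⁻¹.
First-order decay: C = 31.84·exp(−k·t) = 31.84·0.8846 = 28.16 mg/L.

28.2 mg/L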